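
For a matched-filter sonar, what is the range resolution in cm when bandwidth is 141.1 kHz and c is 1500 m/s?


dR = c/(2*BW) = 1500 / (2 * 141.1e3) = 0.0053 m = 0.53 cm

0.53 cm


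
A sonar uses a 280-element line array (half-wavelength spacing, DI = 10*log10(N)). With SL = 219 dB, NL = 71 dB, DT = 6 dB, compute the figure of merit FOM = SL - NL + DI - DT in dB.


Step 1: DI = 10*log10(280) = 24.47 dB
Step 2: FOM = SL - NL + DI - DT = 219 - 71 + 24.47 - 6 = 166.47

166.47 dB


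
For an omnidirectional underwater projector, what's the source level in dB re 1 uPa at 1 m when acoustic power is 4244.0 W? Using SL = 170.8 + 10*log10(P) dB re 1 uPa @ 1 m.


SL = 170.8 + 10*log10(4244.0) = 170.8 + 36.28 = 207.08

207.08 dB


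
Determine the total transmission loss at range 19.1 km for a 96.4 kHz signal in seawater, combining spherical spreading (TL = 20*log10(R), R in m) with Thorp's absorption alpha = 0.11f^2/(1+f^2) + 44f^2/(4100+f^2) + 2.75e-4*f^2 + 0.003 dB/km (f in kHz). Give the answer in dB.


Step 1 (Thorp): alpha = 0.11*9292.96/(1+9292.96) + 44*9292.96/(4100+9292.96) + 2.75e-4*9292.96 + 0.003 = 33.1988 dB/km
Step 2: TL_spread = 20*log10(19100) = 85.62 dB
Step 3: TL_abs = alpha*R = 33.1988 * 19.1 = 634.1 dB
Step 4: TL_total = 85.62 + 634.1 = 719.72

719.72 dB


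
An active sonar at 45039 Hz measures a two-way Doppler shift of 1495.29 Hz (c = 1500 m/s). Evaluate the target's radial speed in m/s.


From fd = 2*f*v/c, v = c*fd/(2*f) = 1500 * 1495.29 / (2*45039) = 24.9

24.9 m/s


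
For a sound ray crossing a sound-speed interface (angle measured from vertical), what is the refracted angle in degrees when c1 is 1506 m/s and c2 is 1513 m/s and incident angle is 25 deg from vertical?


sin(theta2) = (c2/c1)*sin(theta1) = (1513/1506)*sin(25 deg) = 0.42458
theta2 = arcsin(0.42458) = 25.12

25.12 deg


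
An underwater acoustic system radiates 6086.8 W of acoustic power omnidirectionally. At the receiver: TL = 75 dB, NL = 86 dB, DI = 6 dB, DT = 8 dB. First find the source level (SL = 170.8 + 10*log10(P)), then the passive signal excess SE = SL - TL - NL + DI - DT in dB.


Step 1: SL = 170.8 + 10*log10(6086.8) = 208.64 dB
Step 2: SE = SL - TL - NL + DI - DT = 208.64 - 75 - 86 + 6 - 8 = 45.64

45.64 dB


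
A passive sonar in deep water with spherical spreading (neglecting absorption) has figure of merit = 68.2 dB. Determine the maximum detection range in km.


At max range FOM = TL, so 20*log10(R) = 68.2
R = 10^(68.2/20) = 2570.4 m = 2.57 km

2.57 km


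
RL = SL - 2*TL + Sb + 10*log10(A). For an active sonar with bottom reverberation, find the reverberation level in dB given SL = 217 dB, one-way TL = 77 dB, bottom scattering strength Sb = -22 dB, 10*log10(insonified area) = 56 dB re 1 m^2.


RL = SL - 2*TL + Sb + 10*log10(A) = 217 - 2*77 + (-22) + 56 = 97

97 dB


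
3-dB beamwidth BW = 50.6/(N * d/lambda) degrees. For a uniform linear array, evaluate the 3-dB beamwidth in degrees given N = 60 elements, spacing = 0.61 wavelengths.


BW = 50.6 / (60 * 0.61) = 50.6 / 36.6 = 1.38

1.38 deg


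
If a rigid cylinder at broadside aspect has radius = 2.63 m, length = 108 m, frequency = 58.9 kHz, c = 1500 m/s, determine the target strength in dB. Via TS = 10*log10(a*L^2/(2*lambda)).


57.8 dB


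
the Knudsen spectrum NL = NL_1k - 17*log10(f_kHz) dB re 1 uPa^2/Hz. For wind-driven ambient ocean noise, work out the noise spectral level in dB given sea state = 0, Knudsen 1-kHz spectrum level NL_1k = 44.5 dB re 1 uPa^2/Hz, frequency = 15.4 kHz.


NL = NL_1k - 17*log10(f_kHz) = 44.5 - 17*log10(15.4) = 44.5 - (20.19) = 24.31

24.31 dB


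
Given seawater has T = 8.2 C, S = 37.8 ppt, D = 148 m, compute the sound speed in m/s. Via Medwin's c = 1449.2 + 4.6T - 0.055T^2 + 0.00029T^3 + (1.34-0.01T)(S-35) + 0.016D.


1489.27 m/s


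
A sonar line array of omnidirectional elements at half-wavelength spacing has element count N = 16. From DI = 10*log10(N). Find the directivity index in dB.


DI = 10*log10(16) = 12.04

12.04 dB


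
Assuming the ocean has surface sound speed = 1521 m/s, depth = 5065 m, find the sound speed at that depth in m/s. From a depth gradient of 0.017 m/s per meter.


1607.105 m/s


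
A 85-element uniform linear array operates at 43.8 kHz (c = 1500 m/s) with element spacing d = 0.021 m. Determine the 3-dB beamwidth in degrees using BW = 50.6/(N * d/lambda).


0.97 deg


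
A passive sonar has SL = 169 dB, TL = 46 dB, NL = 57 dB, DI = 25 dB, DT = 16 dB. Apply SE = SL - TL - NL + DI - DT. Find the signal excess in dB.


SE = SL - TL - NL + DI - DT = 169 - 46 - 57 + 25 - 16 = 75

75 dB


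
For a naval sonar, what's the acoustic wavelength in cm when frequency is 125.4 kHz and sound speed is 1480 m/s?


lambda = c/f = 1480 / 125400 = 0.0118 m = 1.18 cm

1.18 cm


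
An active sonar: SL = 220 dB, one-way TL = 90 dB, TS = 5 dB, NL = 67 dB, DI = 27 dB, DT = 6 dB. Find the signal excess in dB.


SE = SL - 2*TL + TS - NL + DI - DT = 220 - 2*90 + (5) - 67 + 27 - 6 = -1

-1 dB


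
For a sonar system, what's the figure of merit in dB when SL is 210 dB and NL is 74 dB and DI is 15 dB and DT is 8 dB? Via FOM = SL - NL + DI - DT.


143 dB


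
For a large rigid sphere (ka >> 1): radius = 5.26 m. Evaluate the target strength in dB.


8.4 dB


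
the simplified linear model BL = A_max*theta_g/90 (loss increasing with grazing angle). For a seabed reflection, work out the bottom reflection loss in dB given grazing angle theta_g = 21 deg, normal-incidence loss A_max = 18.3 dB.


BL = A_max * theta_g / 90 = 18.3 * 21 / 90 = 4.27

4.27 dB


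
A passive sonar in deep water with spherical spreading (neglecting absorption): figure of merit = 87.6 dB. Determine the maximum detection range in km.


At max range FOM = TL, so 20*log10(R) = 87.6
R = 10^(87.6/20) = 23988.33 m = 23.99 km

23.99 km


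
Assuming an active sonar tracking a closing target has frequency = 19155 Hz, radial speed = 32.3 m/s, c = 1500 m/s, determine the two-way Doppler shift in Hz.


824.94 Hz


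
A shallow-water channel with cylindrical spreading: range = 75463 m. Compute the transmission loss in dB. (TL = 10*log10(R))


TL = 10*log10(75463) = 48.78

48.78 dB


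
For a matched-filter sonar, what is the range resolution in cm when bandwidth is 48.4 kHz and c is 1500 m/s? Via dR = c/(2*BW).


1.55 cm


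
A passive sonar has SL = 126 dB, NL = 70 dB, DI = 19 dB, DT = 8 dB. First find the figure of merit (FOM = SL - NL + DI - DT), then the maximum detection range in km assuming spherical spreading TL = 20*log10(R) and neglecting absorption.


Step 1: FOM = SL - NL + DI - DT = 126 - 70 + 19 - 8 = 67 dB
Step 2: at max range FOM = TL = 20*log10(R), so R = 10^(67/20) = 2238.72 m = 2.24 km

2.24 km


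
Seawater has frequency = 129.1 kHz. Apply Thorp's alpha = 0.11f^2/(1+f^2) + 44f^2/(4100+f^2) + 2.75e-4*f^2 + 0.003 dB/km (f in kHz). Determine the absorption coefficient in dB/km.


f^2 = 16666.81
alpha = 0.11*16666.81/(1+16666.81) + 44*16666.81/(4100+16666.81) + 2.75e-4*16666.81 + 0.003 = 40.009

40.009 dB/km


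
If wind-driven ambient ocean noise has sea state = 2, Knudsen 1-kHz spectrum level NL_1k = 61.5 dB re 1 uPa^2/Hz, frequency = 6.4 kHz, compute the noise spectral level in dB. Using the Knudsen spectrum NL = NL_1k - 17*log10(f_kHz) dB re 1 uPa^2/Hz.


47.79 dB


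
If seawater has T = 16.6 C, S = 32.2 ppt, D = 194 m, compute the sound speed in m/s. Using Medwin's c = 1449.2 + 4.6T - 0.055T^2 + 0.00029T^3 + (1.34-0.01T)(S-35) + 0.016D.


c = 1449.2 + 4.6*16.6 - 0.055*16.6^2 + 0.00029*16.6^3 + (1.34 - 0.01*16.6)*(32.2 - 35) + 0.016*194 = 1511.55

1511.55 m/s


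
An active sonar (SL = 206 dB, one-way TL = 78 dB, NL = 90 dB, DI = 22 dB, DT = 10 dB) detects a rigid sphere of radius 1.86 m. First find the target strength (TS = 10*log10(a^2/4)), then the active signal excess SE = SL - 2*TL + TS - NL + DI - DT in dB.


Step 1: TS = 10*log10(1.86^2/4) = -0.63 dB
Step 2: SE = SL - 2*TL + TS - NL + DI - DT = 206 - 2*78 + (-0.63) - 90 + 22 - 10 = -28.63

-28.63 dB


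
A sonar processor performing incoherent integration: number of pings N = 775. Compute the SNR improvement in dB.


14.45 dB


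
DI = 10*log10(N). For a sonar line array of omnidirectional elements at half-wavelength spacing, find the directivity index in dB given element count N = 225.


23.52 dB


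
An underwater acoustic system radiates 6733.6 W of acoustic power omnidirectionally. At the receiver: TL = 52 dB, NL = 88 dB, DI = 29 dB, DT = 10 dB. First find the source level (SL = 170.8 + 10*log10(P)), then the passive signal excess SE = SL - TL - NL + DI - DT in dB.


Step 1: SL = 170.8 + 10*log10(6733.6) = 209.08 dB
Step 2: SE = SL - TL - NL + DI - DT = 209.08 - 52 - 88 + 29 - 10 = 88.08

88.08 dB


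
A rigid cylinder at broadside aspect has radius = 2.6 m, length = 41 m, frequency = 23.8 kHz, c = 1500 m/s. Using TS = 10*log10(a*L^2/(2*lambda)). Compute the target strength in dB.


lambda = 1500/23800 = 0.06303 m
TS = 10*log10(2.6*41^2/(2*0.06303)) = 45.4

45.4 dB


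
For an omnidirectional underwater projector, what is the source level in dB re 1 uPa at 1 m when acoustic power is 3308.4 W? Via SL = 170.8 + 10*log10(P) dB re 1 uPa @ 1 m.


206.0 dB


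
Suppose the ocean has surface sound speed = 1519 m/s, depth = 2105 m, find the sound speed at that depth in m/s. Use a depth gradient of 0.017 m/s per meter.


c = 1519 + 0.017 * 2105 = 1554.785

1554.785 m/s


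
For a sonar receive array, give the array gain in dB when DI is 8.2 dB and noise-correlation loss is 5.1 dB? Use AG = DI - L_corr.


3.1 dB


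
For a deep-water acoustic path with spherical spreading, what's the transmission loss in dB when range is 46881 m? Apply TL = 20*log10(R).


TL = 20*log10(46881) = 93.42

93.42 dB


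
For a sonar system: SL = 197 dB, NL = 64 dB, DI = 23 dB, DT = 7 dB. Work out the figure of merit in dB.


FOM = SL - NL + DI - DT = 197 - 64 + 23 - 7 = 149

149 dB


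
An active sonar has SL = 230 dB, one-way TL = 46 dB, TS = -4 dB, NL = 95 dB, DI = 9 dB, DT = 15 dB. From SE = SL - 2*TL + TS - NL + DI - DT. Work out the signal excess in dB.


SE = SL - 2*TL + TS - NL + DI - DT = 230 - 2*46 + (-4) - 95 + 9 - 15 = 33

33 dB


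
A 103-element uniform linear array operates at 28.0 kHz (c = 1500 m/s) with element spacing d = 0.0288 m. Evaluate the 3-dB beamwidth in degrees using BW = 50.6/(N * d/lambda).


Step 1: lambda = 1500/28000 = 0.05357 m
Step 2: d/lambda = 0.0288/0.05357 = 0.5376
Step 3: BW = 50.6/(N * d/lambda) = 50.6/(103 * 0.5376) = 0.91

0.91 deg


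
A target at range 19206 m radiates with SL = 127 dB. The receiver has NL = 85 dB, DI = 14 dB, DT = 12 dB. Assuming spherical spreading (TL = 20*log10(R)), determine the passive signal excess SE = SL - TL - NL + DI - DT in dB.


Step 1: TL = 20*log10(19206) = 85.67 dB
Step 2: SE = 127 - 85.67 - 85 + 14 - 12 = -41.67

-41.67 dB


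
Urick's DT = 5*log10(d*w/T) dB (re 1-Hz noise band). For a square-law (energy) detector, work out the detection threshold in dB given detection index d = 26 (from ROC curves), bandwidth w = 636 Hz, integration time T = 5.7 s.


DT = 5*log10(d*w/T) = 5*log10(26 * 636 / 5.7) = 5*log10(2901.05) = 17.31

17.31 dB


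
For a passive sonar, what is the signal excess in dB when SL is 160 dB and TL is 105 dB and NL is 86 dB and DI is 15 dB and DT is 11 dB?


-27 dB


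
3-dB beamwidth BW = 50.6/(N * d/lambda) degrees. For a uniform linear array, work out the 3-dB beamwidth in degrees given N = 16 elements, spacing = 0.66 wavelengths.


BW = 50.6 / (16 * 0.66) = 50.6 / 10.56 = 4.79

4.79 deg


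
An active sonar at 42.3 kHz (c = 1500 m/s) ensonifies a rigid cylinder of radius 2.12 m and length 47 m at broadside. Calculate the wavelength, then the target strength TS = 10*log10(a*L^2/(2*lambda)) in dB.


Step 1: lambda = c/f = 1500/42300 = 0.03546 m
Step 2: TS = 10*log10(a*L^2/(2*lambda)) = 10*log10(2.12*47^2/(2*0.03546)) = 48.2

48.2 dB


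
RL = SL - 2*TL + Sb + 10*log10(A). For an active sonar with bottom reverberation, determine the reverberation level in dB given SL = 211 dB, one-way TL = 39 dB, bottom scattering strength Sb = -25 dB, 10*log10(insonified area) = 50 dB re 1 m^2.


RL = SL - 2*TL + Sb + 10*log10(A) = 211 - 2*39 + (-25) + 50 = 158

158 dB


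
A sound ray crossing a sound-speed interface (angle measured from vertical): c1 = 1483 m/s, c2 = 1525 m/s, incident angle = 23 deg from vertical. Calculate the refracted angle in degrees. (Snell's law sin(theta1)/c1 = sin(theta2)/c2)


sin(theta2) = (c2/c1)*sin(theta1) = (1525/1483)*sin(23 deg) = 0.4018
theta2 = arcsin(0.4018) = 23.69

23.69 deg


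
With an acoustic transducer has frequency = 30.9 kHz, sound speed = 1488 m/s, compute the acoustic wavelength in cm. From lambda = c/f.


4.82 cm


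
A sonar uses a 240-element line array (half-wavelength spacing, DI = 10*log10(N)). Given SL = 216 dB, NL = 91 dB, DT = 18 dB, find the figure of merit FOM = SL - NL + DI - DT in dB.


Step 1: DI = 10*log10(240) = 23.8 dB
Step 2: FOM = SL - NL + DI - DT = 216 - 91 + 23.8 - 18 = 130.8

130.8 dB


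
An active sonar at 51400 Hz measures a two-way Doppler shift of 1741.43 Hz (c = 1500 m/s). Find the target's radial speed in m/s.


From fd = 2*f*v/c, v = c*fd/(2*f) = 1500 * 1741.43 / (2*51400) = 25.41

25.41 m/s


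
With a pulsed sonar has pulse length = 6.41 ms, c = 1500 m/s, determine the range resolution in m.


4.8075 m


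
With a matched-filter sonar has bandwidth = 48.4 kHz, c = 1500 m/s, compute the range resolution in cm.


dR = c/(2*BW) = 1500 / (2 * 48.4e3) = 0.0155 m = 1.55 cm

1.55 cm


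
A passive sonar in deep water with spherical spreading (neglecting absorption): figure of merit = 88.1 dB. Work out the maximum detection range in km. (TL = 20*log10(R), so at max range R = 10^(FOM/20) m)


At max range FOM = TL, so 20*log10(R) = 88.1
R = 10^(88.1/20) = 25409.73 m = 25.41 km

25.41 km


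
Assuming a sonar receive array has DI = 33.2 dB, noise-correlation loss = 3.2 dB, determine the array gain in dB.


AG = DI - L_corr = 33.2 - 3.2 = 30.0

30.0 dB


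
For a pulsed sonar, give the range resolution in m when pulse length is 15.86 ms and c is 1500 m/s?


dR = c*tau/2 = 1500 * 15.86e-3 / 2 = 11.895

11.895 m


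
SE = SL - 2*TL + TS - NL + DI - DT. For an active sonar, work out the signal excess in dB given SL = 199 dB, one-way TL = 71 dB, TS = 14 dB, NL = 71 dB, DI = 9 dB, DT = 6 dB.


SE = SL - 2*TL + TS - NL + DI - DT = 199 - 2*71 + (14) - 71 + 9 - 6 = 3

3 dB


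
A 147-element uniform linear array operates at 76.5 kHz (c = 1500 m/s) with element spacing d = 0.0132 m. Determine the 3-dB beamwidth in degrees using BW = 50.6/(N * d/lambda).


0.51 deg


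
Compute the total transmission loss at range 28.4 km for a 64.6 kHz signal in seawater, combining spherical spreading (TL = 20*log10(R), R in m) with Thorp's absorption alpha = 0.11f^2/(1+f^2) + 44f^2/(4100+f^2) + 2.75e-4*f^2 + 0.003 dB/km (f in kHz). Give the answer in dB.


755.19 dB


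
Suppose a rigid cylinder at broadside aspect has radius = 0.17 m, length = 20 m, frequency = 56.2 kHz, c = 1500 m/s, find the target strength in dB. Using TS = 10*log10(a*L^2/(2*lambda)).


lambda = 1500/56200 = 0.02669 m
TS = 10*log10(0.17*20^2/(2*0.02669)) = 31.05

31.05 dB


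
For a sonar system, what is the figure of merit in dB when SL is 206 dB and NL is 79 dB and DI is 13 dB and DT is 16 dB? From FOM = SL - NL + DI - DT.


FOM = SL - NL + DI - DT = 206 - 79 + 13 - 16 = 124

124 dB


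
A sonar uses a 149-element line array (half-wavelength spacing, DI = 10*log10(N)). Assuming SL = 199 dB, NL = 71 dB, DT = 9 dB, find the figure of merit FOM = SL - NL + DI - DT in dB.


140.73 dB


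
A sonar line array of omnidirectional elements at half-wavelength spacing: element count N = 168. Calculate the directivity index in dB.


DI = 10*log10(168) = 22.25

22.25 dB


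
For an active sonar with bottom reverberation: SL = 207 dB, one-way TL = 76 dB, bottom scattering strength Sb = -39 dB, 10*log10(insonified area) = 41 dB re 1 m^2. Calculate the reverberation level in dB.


RL = SL - 2*TL + Sb + 10*log10(A) = 207 - 2*76 + (-39) + 41 = 57

57 dB


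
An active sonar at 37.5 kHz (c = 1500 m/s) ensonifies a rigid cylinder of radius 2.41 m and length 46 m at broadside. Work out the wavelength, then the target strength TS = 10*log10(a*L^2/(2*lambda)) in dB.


Step 1: lambda = c/f = 1500/37500 = 0.04 m
Step 2: TS = 10*log10(a*L^2/(2*lambda)) = 10*log10(2.41*46^2/(2*0.04)) = 48.04

48.04 dB


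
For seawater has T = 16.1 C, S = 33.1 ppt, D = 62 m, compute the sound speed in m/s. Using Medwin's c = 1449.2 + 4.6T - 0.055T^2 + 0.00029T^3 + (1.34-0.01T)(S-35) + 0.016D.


c = 1449.2 + 4.6*16.1 - 0.055*16.1^2 + 0.00029*16.1^3 + (1.34 - 0.01*16.1)*(33.1 - 35) + 0.016*62 = 1508.97

1508.97 m/s


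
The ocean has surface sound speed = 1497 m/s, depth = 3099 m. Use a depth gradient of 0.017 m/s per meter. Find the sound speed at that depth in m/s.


c = 1497 + 0.017 * 3099 = 1549.683

1549.683 m/s


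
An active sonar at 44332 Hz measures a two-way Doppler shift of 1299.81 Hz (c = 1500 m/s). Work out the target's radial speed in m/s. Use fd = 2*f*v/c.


From fd = 2*f*v/c, v = c*fd/(2*f) = 1500 * 1299.81 / (2*44332) = 21.99

21.99 m/s


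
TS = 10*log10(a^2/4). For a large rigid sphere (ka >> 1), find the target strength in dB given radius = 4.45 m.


6.95 dB


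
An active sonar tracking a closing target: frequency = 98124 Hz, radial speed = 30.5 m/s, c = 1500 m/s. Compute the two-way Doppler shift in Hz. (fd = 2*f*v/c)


fd = 2*f*v/c = 2 * 98124 * 30.5 / 1500 = 3990.38

3990.38 Hz


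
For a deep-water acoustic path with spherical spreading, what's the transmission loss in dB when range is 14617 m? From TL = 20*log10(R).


TL = 20*log10(14617) = 83.3

83.3 dB


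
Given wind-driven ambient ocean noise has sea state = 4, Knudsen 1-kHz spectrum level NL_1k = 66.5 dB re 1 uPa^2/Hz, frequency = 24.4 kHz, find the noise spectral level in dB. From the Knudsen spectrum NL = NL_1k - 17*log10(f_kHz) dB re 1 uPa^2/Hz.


42.91 dB


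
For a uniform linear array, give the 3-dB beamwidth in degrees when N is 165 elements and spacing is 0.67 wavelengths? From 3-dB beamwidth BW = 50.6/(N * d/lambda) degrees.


BW = 50.6 / (165 * 0.67) = 50.6 / 110.55 = 0.46

0.46 deg


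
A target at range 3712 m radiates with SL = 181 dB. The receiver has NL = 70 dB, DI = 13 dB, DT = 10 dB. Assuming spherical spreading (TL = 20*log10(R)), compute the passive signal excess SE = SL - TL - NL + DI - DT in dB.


Step 1: TL = 20*log10(3712) = 71.39 dB
Step 2: SE = 181 - 71.39 - 70 + 13 - 10 = 42.61

42.61 dB


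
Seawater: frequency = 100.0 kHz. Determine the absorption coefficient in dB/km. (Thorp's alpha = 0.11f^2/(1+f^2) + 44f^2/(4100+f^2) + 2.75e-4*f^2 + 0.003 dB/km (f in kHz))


34.069 dB/km


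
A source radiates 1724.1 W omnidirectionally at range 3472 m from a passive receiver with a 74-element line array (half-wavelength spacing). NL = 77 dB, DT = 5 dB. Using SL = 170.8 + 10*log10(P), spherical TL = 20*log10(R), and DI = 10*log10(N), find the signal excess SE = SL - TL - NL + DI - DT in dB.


Step 1: SL = 170.8 + 10*log10(1724.1) = 203.17 dB
Step 2: TL = 20*log10(3472) = 70.81 dB
Step 3: DI = 10*log10(74) = 18.69 dB
Step 4: SE = SL - TL - NL + DI - DT = 203.17 - 70.81 - 77 + 18.69 - 5 = 69.05

69.05 dB


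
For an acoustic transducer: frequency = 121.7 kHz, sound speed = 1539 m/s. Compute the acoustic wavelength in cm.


lambda = c/f = 1539 / 121700 = 0.0126 m = 1.26 cm

1.26 cm


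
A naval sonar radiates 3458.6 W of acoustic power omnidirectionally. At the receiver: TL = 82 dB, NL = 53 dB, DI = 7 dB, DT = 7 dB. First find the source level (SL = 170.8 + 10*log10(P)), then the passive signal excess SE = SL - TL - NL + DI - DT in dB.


Step 1: SL = 170.8 + 10*log10(3458.6) = 206.19 dB
Step 2: SE = SL - TL - NL + DI - DT = 206.19 - 82 - 53 + 7 - 7 = 71.19

71.19 dB


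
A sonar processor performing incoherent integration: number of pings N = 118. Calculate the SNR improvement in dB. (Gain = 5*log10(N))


10.36 dB


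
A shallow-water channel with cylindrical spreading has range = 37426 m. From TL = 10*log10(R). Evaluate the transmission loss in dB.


TL = 10*log10(37426) = 45.73

45.73 dB


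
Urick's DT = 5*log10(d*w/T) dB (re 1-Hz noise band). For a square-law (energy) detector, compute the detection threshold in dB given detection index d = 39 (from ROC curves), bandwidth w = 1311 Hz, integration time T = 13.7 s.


17.86 dB


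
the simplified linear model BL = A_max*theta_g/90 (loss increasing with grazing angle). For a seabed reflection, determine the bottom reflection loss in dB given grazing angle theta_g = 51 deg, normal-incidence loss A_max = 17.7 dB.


BL = A_max * theta_g / 90 = 17.7 * 51 / 90 = 10.03

10.03 dB


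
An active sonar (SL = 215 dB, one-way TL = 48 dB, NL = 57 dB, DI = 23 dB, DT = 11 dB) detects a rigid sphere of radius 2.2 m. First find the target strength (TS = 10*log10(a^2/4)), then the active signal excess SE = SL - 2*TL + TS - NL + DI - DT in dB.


Step 1: TS = 10*log10(2.2^2/4) = 0.83 dB
Step 2: SE = SL - 2*TL + TS - NL + DI - DT = 215 - 2*48 + (0.83) - 57 + 23 - 11 = 74.83

74.83 dB


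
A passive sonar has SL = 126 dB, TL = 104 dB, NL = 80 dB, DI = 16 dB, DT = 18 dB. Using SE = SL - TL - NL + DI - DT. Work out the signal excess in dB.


SE = SL - TL - NL + DI - DT = 126 - 104 - 80 + 16 - 18 = -60

-60 dB


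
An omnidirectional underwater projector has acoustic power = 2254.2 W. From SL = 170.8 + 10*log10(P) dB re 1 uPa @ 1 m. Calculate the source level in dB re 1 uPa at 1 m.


SL = 170.8 + 10*log10(2254.2) = 170.8 + 33.53 = 204.33

204.33 dB


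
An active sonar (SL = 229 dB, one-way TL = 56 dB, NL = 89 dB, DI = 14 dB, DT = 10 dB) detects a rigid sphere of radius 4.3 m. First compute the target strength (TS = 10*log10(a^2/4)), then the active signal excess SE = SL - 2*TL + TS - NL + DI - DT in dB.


Step 1: TS = 10*log10(4.3^2/4) = 6.65 dB
Step 2: SE = SL - 2*TL + TS - NL + DI - DT = 229 - 2*56 + (6.65) - 89 + 14 - 10 = 38.65

38.65 dB


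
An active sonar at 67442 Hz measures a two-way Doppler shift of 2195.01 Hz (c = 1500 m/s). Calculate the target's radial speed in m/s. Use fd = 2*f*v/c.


From fd = 2*f*v/c, v = c*fd/(2*f) = 1500 * 2195.01 / (2*67442) = 24.41

24.41 m/s


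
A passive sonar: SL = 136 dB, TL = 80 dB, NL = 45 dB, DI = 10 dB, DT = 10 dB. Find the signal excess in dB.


11 dB


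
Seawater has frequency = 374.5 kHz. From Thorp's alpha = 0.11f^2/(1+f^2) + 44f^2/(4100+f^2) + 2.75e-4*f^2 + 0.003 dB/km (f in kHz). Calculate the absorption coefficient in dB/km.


81.432 dB/km


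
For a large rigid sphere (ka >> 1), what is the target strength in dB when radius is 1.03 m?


TS = 10*log10(1.03^2 / 4) = 10*log10(0.265225) = -5.76

-5.76 dB


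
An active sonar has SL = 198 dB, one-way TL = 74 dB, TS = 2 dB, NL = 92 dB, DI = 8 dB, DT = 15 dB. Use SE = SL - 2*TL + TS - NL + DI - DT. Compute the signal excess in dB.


SE = SL - 2*TL + TS - NL + DI - DT = 198 - 2*74 + (2) - 92 + 8 - 15 = -47

-47 dB


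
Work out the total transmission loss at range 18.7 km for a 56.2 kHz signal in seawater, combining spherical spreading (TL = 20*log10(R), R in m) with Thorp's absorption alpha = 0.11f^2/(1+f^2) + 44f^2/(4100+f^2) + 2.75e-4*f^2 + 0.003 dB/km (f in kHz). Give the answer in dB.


Step 1 (Thorp): alpha = 0.11*3158.44/(1+3158.44) + 44*3158.44/(4100+3158.44) + 2.75e-4*3158.44 + 0.003 = 20.1277 dB/km
Step 2: TL_spread = 20*log10(18700) = 85.44 dB
Step 3: TL_abs = alpha*R = 20.1277 * 18.7 = 376.39 dB
Step 4: TL_total = 85.44 + 376.39 = 461.83

461.83 dB


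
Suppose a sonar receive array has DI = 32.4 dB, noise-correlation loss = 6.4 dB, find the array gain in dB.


AG = DI - L_corr = 32.4 - 6.4 = 26.0

26.0 dB


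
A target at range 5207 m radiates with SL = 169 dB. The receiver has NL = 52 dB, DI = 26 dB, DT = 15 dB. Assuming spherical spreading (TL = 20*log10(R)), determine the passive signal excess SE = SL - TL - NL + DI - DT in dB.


53.67 dB


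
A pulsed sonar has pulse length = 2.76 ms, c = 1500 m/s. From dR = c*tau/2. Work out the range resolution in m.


dR = c*tau/2 = 1500 * 2.76e-3 / 2 = 2.07

2.07 m


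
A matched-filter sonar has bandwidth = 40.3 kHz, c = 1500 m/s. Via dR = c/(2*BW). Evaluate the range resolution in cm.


dR = c/(2*BW) = 1500 / (2 * 40.3e3) = 0.0186 m = 1.86 cm

1.86 cm


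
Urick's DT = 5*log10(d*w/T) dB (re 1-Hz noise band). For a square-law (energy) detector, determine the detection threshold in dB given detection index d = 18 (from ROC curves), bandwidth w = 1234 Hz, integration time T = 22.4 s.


14.98 dB


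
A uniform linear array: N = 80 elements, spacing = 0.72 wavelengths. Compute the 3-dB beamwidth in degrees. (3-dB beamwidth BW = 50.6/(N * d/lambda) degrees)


0.88 deg


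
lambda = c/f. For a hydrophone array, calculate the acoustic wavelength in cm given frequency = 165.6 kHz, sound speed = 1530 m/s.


0.92 cm


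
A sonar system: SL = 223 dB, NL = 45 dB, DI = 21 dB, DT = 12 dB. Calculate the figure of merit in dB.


FOM = SL - NL + DI - DT = 223 - 45 + 21 - 12 = 187

187 dB


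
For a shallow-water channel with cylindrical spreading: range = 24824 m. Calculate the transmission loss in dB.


TL = 10*log10(24824) = 43.95

43.95 dB


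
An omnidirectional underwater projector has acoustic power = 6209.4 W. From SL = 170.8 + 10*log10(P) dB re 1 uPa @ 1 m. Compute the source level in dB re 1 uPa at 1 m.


208.73 dB


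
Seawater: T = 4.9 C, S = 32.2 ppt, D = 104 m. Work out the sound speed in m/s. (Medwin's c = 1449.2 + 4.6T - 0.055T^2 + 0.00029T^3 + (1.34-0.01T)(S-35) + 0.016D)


1468.5 m/s


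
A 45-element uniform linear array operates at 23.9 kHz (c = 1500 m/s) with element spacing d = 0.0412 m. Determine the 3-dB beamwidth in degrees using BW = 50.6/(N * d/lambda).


1.71 deg


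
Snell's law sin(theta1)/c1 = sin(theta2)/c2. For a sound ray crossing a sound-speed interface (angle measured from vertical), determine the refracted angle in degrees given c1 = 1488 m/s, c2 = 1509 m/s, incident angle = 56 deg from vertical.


57.22 deg


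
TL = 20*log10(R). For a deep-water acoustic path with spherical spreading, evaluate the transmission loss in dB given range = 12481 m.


TL = 20*log10(12481) = 81.92

81.92 dB


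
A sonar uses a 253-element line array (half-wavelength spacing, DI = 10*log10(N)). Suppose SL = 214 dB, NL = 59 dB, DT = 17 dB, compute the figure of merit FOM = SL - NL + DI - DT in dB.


Step 1: DI = 10*log10(253) = 24.03 dB
Step 2: FOM = SL - NL + DI - DT = 214 - 59 + 24.03 - 17 = 162.03

162.03 dB


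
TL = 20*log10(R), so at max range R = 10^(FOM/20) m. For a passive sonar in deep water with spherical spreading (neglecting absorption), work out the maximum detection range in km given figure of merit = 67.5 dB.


At max range FOM = TL, so 20*log10(R) = 67.5
R = 10^(67.5/20) = 2371.37 m = 2.37 km

2.37 km


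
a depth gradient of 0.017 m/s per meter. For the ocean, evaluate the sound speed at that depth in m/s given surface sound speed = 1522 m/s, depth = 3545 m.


c = 1522 + 0.017 * 3545 = 1582.265

1582.265 m/s


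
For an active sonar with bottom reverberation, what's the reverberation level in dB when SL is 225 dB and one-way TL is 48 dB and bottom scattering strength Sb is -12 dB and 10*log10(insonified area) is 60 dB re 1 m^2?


177 dB


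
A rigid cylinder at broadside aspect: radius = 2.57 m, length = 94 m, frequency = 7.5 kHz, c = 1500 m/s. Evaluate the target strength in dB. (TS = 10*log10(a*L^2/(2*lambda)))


47.54 dB


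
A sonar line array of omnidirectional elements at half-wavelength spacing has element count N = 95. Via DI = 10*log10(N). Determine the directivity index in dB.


DI = 10*log10(95) = 19.78

19.78 dB


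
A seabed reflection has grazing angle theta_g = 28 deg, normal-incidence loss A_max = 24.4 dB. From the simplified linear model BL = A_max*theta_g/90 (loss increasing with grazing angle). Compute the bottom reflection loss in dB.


7.59 dB


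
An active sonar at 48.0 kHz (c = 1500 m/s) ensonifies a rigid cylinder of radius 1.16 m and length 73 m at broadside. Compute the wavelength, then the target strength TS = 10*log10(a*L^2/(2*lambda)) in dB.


Step 1: lambda = c/f = 1500/48000 = 0.03125 m
Step 2: TS = 10*log10(a*L^2/(2*lambda)) = 10*log10(1.16*73^2/(2*0.03125)) = 49.95

49.95 dB


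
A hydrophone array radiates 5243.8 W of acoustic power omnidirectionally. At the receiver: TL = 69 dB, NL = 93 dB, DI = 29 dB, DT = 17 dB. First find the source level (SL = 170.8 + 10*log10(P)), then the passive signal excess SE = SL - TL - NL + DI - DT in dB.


Step 1: SL = 170.8 + 10*log10(5243.8) = 208.0 dB
Step 2: SE = SL - TL - NL + DI - DT = 208.0 - 69 - 93 + 29 - 17 = 58.0

58.0 dB


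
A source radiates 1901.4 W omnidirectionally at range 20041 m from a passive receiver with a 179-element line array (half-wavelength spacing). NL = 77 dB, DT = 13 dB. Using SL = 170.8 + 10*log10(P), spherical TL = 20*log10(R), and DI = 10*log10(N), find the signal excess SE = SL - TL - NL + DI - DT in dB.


Step 1: SL = 170.8 + 10*log10(1901.4) = 203.59 dB
Step 2: TL = 20*log10(20041) = 86.04 dB
Step 3: DI = 10*log10(179) = 22.53 dB
Step 4: SE = SL - TL - NL + DI - DT = 203.59 - 86.04 - 77 + 22.53 - 13 = 50.08

50.08 dB


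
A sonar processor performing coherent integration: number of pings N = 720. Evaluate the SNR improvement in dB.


Gain = 10*log10(720) = 28.57

28.57 dB


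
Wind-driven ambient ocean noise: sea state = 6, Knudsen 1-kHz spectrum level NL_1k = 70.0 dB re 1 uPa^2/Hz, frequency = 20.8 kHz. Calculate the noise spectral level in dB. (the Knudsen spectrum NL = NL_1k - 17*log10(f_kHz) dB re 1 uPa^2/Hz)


NL = NL_1k - 17*log10(f_kHz) = 70.0 - 17*log10(20.8) = 70.0 - (22.41) = 47.59

47.59 dB


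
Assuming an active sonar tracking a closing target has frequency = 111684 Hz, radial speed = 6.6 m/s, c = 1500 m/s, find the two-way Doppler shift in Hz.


fd = 2*f*v/c = 2 * 111684 * 6.6 / 1500 = 982.82

982.82 Hz


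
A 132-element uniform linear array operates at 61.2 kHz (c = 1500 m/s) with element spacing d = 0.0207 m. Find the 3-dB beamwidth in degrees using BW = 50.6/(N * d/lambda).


Step 1: lambda = 1500/61200 = 0.02451 m
Step 2: d/lambda = 0.0207/0.02451 = 0.8446
Step 3: BW = 50.6/(N * d/lambda) = 50.6/(132 * 0.8446) = 0.45

0.45 deg


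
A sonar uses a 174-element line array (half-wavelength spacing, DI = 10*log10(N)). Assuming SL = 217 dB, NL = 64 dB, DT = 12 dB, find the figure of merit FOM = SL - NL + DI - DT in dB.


Step 1: DI = 10*log10(174) = 22.41 dB
Step 2: FOM = SL - NL + DI - DT = 217 - 64 + 22.41 - 12 = 163.41

163.41 dB


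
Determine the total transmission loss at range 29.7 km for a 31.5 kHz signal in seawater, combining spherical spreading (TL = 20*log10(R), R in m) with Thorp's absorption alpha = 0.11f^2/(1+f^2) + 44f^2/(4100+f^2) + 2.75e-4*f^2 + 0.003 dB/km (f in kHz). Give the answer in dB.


Step 1 (Thorp): alpha = 0.11*992.25/(1+992.25) + 44*992.25/(4100+992.25) + 2.75e-4*992.25 + 0.003 = 8.9594 dB/km
Step 2: TL_spread = 20*log10(29700) = 89.46 dB
Step 3: TL_abs = alpha*R = 8.9594 * 29.7 = 266.09 dB
Step 4: TL_total = 89.46 + 266.09 = 355.55

355.55 dB


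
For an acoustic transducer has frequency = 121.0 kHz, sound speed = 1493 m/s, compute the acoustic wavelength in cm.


1.23 cm


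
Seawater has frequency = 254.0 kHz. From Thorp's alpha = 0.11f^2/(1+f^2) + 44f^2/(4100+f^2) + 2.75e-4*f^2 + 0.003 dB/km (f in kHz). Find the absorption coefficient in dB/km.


59.226 dB/km


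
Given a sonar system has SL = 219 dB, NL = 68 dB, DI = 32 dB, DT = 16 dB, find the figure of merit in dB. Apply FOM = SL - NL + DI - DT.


FOM = SL - NL + DI - DT = 219 - 68 + 32 - 16 = 167

167 dB


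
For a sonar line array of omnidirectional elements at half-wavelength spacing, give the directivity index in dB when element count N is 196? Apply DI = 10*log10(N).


22.92 dB


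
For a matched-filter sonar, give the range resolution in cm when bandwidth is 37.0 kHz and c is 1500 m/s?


dR = c/(2*BW) = 1500 / (2 * 37.0e3) = 0.0203 m = 2.03 cm

2.03 cm


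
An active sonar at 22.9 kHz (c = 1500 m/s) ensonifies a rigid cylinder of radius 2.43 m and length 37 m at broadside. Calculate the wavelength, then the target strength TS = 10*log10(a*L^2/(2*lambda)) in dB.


Step 1: lambda = c/f = 1500/22900 = 0.0655 m
Step 2: TS = 10*log10(a*L^2/(2*lambda)) = 10*log10(2.43*37^2/(2*0.0655)) = 44.05

44.05 dB


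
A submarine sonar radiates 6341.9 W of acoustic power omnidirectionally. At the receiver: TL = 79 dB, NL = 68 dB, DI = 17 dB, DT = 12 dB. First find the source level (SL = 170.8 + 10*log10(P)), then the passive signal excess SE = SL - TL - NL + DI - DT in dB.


Step 1: SL = 170.8 + 10*log10(6341.9) = 208.82 dB
Step 2: SE = SL - TL - NL + DI - DT = 208.82 - 79 - 68 + 17 - 12 = 66.82

66.82 dB


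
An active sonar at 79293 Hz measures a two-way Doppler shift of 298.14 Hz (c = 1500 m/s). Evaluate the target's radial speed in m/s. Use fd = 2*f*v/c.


From fd = 2*f*v/c, v = c*fd/(2*f) = 1500 * 298.14 / (2*79293) = 2.82

2.82 m/s


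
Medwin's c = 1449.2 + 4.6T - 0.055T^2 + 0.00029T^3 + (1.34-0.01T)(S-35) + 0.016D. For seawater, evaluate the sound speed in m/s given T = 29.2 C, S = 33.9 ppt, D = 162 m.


1545.28 m/s


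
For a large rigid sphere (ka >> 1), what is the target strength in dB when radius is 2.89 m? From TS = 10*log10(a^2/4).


TS = 10*log10(2.89^2 / 4) = 10*log10(2.088025) = 3.2

3.2 dB


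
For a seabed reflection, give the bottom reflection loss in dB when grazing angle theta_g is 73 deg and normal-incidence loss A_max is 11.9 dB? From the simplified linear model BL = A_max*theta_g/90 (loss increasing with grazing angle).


BL = A_max * theta_g / 90 = 11.9 * 73 / 90 = 9.65

9.65 dB


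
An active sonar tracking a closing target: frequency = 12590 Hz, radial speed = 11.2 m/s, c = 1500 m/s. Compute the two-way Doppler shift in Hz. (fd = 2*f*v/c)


fd = 2*f*v/c = 2 * 12590 * 11.2 / 1500 = 188.01

188.01 Hz


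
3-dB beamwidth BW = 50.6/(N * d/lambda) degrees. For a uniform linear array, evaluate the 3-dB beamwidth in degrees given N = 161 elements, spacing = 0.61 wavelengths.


BW = 50.6 / (161 * 0.61) = 50.6 / 98.21 = 0.52

0.52 deg


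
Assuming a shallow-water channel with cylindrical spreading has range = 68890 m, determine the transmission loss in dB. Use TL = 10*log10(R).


48.38 dB


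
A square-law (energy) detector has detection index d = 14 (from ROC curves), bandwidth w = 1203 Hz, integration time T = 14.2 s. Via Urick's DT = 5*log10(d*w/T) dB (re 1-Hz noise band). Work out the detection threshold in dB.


DT = 5*log10(d*w/T) = 5*log10(14 * 1203 / 14.2) = 5*log10(1186.06) = 15.37

15.37 dB


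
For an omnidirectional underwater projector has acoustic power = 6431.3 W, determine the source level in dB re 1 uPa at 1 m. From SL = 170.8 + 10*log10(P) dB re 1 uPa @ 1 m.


208.88 dB


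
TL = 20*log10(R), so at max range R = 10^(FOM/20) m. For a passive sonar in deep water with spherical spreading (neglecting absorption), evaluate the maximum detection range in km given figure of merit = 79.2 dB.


9.12 km


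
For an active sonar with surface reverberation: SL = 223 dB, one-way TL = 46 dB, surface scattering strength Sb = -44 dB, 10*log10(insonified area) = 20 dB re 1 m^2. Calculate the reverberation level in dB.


RL = SL - 2*TL + Sb + 10*log10(A) = 223 - 2*46 + (-44) + 20 = 107

107 dB


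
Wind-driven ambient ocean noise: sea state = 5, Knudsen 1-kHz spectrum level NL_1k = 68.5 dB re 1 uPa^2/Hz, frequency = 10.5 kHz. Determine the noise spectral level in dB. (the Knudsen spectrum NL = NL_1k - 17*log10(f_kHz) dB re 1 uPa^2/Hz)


NL = NL_1k - 17*log10(f_kHz) = 68.5 - 17*log10(10.5) = 68.5 - (17.36) = 51.14

51.14 dB


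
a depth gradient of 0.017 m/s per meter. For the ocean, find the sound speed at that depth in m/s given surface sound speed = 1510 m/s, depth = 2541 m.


1553.197 m/s


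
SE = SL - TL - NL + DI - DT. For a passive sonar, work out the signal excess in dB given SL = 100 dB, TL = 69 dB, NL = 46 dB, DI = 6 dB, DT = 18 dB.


-27 dB


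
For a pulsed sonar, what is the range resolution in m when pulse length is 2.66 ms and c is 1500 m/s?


dR = c*tau/2 = 1500 * 2.66e-3 / 2 = 1.995

1.995 m


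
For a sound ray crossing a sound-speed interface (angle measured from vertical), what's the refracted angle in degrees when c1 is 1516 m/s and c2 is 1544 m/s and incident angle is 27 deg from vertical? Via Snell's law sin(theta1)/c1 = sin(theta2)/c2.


27.54 deg


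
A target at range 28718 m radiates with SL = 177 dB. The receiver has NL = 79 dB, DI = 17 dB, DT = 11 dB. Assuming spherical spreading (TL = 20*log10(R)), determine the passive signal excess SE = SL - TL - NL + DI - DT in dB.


Step 1: TL = 20*log10(28718) = 89.16 dB
Step 2: SE = 177 - 89.16 - 79 + 17 - 11 = 14.84

14.84 dB


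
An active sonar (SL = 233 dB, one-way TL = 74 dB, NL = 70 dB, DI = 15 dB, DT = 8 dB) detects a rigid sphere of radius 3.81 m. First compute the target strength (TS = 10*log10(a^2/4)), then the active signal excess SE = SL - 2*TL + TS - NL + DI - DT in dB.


Step 1: TS = 10*log10(3.81^2/4) = 5.6 dB
Step 2: SE = SL - 2*TL + TS - NL + DI - DT = 233 - 2*74 + (5.6) - 70 + 15 - 8 = 27.6

27.6 dB


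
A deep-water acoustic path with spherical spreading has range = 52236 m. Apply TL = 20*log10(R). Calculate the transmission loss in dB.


TL = 20*log10(52236) = 94.36

94.36 dB


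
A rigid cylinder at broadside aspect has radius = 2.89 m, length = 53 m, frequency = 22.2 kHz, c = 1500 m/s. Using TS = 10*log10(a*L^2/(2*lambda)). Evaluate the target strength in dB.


47.79 dB


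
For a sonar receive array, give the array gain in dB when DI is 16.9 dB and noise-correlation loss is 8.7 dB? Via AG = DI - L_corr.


AG = DI - L_corr = 16.9 - 8.7 = 8.2

8.2 dB


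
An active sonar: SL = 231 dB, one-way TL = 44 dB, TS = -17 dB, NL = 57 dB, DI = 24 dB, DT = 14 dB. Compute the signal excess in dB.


SE = SL - 2*TL + TS - NL + DI - DT = 231 - 2*44 + (-17) - 57 + 24 - 14 = 79

79 dB


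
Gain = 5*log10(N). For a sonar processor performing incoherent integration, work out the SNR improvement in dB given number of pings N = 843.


14.63 dB


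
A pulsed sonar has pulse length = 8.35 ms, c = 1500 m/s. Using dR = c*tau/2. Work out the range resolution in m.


6.2625 m


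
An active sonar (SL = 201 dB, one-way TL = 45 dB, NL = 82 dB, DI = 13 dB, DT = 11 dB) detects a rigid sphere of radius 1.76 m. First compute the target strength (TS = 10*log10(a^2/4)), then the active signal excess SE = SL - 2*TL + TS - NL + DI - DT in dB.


Step 1: TS = 10*log10(1.76^2/4) = -1.11 dB
Step 2: SE = SL - 2*TL + TS - NL + DI - DT = 201 - 2*45 + (-1.11) - 82 + 13 - 11 = 29.89

29.89 dB


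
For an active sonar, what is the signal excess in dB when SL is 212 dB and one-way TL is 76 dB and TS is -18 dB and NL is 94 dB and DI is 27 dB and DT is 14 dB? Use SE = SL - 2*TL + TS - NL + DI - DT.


SE = SL - 2*TL + TS - NL + DI - DT = 212 - 2*76 + (-18) - 94 + 27 - 14 = -39

-39 dB


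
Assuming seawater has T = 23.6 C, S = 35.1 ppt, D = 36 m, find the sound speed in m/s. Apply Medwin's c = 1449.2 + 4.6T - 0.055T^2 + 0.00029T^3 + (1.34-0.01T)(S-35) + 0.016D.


1531.63 m/s
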